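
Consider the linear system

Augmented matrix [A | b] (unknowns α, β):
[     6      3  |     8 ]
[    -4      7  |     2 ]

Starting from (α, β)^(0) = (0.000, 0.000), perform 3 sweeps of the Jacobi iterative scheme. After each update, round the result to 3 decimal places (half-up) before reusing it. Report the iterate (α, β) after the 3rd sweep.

(0.810, 0.966)

Iteration 1:
  α = (8 - (3)·0.000) / (6) = 1.333
  β = (2 - (-4)·0.000) / (7) = 0.286
Iteration 2:
  α = (8 - (3)·0.286) / (6) = 1.190
  β = (2 - (-4)·1.333) / (7) = 1.047
Iteration 3:
  α = (8 - (3)·1.047) / (6) = 0.810
  β = (2 - (-4)·1.190) / (7) = 0.966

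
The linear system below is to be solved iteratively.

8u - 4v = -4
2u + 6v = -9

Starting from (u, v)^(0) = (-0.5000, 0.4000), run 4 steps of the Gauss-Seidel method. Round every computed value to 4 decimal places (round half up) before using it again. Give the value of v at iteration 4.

Iteration 1:
  u = (-4 - (-4)·0.4000) / (8) = -0.3000
  v = (-9 - (2)·-0.3000) / (6) = -1.4000
Iteration 2:
  u = (-4 - (-4)·-1.4000) / (8) = -1.2000
  v = (-9 - (2)·-1.2000) / (6) = -1.1000
Iteration 3:
  u = (-4 - (-4)·-1.1000) / (8) = -1.0500
  v = (-9 - (2)·-1.0500) / (6) = -1.1500
Iteration 4:
  u = (-4 - (-4)·-1.1500) / (8) = -1.0750
  v = (-9 - (2)·-1.0750) / (6) = -1.1417

-1.1417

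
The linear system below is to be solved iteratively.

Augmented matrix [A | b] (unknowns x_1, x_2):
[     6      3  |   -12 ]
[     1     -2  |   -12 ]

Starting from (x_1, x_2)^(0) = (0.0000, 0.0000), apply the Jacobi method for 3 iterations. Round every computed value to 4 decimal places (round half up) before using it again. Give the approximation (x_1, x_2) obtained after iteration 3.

Iteration 1:
  x_1 = (-12 - (3)·0.0000) / (6) = -2.0000
  x_2 = (-12 - (1)·0.0000) / (-2) = 6.0000
Iteration 2:
  x_1 = (-12 - (3)·6.0000) / (6) = -5.0000
  x_2 = (-12 - (1)·-2.0000) / (-2) = 5.0000
Iteration 3:
  x_1 = (-12 - (3)·5.0000) / (6) = -4.5000
  x_2 = (-12 - (1)·-5.0000) / (-2) = 3.5000

(-4.5000, 3.5000)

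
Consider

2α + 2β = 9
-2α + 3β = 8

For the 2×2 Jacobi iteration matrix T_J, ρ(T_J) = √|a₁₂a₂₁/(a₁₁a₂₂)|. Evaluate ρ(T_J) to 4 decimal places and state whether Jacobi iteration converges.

a₁₂a₂₁/(a₁₁a₂₂) = (2)·(-2) / ((2)·(3)) = -0.666667
ρ = √|-0.666667| = √0.666667 = 0.8165
ρ < 1, so Jacobi converges

0.8165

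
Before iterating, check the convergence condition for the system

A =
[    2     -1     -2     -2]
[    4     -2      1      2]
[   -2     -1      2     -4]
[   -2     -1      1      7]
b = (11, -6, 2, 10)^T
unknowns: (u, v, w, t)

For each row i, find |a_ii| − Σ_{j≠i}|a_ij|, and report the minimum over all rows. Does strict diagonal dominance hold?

row 1: |2| − (1+2+2) = -3
row 2: |-2| − (4+1+2) = -5
row 3: |2| − (2+1+4) = -5
row 4: |7| − (2+1+1) = 3
minimum over rows = -5 → not strictly diagonally dominant

-5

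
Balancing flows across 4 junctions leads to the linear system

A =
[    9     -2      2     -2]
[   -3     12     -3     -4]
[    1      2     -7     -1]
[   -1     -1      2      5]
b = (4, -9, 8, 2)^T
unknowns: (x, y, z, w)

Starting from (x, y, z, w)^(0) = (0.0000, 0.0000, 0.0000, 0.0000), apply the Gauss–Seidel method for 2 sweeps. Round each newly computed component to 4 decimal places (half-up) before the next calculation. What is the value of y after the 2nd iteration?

-0.5830

Iteration 1:
  x = (4 - (-2)·0.0000 - (2)·0.0000 - (-2)·0.0000) / (9) = 0.4444
  y = (-9 - (-3)·0.4444 - (-3)·0.0000 - (-4)·0.0000) / (12) = -0.6389
  z = (8 - (1)·0.4444 - (2)·-0.6389 - (-1)·0.0000) / (-7) = -1.2619
  w = (2 - (-1)·0.4444 - (-1)·-0.6389 - (2)·-1.2619) / (5) = 0.8659
Iteration 2:
  x = (4 - (-2)·-0.6389 - (2)·-1.2619 - (-2)·0.8659) / (9) = 0.7753
  y = (-9 - (-3)·0.7753 - (-3)·-1.2619 - (-4)·0.8659) / (12) = -0.5830
  z = (8 - (1)·0.7753 - (2)·-0.5830 - (-1)·0.8659) / (-7) = -1.3224
  w = (2 - (-1)·0.7753 - (-1)·-0.5830 - (2)·-1.3224) / (5) = 0.9674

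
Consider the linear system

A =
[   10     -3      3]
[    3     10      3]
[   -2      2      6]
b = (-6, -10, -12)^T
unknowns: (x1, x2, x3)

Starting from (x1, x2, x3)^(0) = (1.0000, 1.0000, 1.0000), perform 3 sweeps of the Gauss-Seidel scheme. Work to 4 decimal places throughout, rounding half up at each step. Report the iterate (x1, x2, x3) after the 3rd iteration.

(-0.0954, -0.3661, -1.9098)

Iteration 1:
  x1 = (-6 - (-3)·1.0000 - (3)·1.0000) / (10) = -0.6000
  x2 = (-10 - (3)·-0.6000 - (3)·1.0000) / (10) = -1.1200
  x3 = (-12 - (-2)·-0.6000 - (2)·-1.1200) / (6) = -1.8267
Iteration 2:
  x1 = (-6 - (-3)·-1.1200 - (3)·-1.8267) / (10) = -0.3880
  x2 = (-10 - (3)·-0.3880 - (3)·-1.8267) / (10) = -0.3356
  x3 = (-12 - (-2)·-0.3880 - (2)·-0.3356) / (6) = -2.0175
Iteration 3:
  x1 = (-6 - (-3)·-0.3356 - (3)·-2.0175) / (10) = -0.0954
  x2 = (-10 - (3)·-0.0954 - (3)·-2.0175) / (10) = -0.3661
  x3 = (-12 - (-2)·-0.0954 - (2)·-0.3661) / (6) = -1.9098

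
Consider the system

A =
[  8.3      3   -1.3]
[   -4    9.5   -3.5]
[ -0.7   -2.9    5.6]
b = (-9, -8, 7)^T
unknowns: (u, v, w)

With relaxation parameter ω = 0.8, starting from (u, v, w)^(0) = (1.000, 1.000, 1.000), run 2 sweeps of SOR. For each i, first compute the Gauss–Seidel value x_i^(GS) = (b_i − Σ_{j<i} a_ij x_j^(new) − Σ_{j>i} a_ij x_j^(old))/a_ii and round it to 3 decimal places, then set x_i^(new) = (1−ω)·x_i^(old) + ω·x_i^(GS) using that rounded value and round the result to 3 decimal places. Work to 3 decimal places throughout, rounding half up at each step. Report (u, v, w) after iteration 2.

(-0.785, -0.757, 0.793)

Iteration 1:
  u: GS value = (-9 - (3)·1.000 - (-1.3)·1.000) / (8.3) = -1.289;  u ← (1−ω)·1.000 + ω·-1.289 = -0.831
  v: GS value = (-8 - (-4)·-0.831 - (-3.5)·1.000) / (9.5) = -0.824;  v ← (1−ω)·1.000 + ω·-0.824 = -0.459
  w: GS value = (7 - (-0.7)·-0.831 - (-2.9)·-0.459) / (5.6) = 0.908;  w ← (1−ω)·1.000 + ω·0.908 = 0.926
Iteration 2:
  u: GS value = (-9 - (3)·-0.459 - (-1.3)·0.926) / (8.3) = -0.773;  u ← (1−ω)·-0.831 + ω·-0.773 = -0.785
  v: GS value = (-8 - (-4)·-0.785 - (-3.5)·0.926) / (9.5) = -0.831;  v ← (1−ω)·-0.459 + ω·-0.831 = -0.757
  w: GS value = (7 - (-0.7)·-0.785 - (-2.9)·-0.757) / (5.6) = 0.760;  w ← (1−ω)·0.926 + ω·0.760 = 0.793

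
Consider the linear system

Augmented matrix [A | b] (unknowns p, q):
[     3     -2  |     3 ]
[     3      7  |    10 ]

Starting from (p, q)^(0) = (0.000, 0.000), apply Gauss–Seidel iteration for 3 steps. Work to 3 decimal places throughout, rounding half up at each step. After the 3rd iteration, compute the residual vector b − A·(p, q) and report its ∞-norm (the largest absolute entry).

Iteration 1:
  p = (3 - (-2)·0.000) / (3) = 1.000
  q = (10 - (3)·1.000) / (7) = 1.000
Iteration 2:
  p = (3 - (-2)·1.000) / (3) = 1.667
  q = (10 - (3)·1.667) / (7) = 0.714
Iteration 3:
  p = (3 - (-2)·0.714) / (3) = 1.476
  q = (10 - (3)·1.476) / (7) = 0.796
Residual b − A·x = (0.164, 0.000); ∞-norm = 0.164

0.164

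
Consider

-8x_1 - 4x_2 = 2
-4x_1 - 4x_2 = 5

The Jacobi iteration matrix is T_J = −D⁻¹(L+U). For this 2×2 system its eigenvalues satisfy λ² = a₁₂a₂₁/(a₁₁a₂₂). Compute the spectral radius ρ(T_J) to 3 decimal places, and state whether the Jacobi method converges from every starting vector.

a₁₂a₂₁/(a₁₁a₂₂) = (-4)·(-4) / ((-8)·(-4)) = 0.500000
ρ = √|0.500000| = √0.500000 = 0.707
ρ < 1, so Jacobi converges

0.707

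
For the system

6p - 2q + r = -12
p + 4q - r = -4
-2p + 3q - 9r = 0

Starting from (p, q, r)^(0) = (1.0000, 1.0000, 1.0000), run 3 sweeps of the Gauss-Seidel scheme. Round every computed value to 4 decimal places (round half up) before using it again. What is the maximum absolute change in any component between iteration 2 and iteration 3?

Iteration 1:
  p = (-12 - (-2)·1.0000 - (1)·1.0000) / (6) = -1.8333
  q = (-4 - (1)·-1.8333 - (-1)·1.0000) / (4) = -0.2917
  r = (0 - (-2)·-1.8333 - (3)·-0.2917) / (-9) = 0.3102
Iteration 2:
  p = (-12 - (-2)·-0.2917 - (1)·0.3102) / (6) = -2.1489
  q = (-4 - (1)·-2.1489 - (-1)·0.3102) / (4) = -0.3852
  r = (0 - (-2)·-2.1489 - (3)·-0.3852) / (-9) = 0.3491
Iteration 3:
  p = (-12 - (-2)·-0.3852 - (1)·0.3491) / (6) = -2.1866
  q = (-4 - (1)·-2.1866 - (-1)·0.3491) / (4) = -0.3661
  r = (0 - (-2)·-2.1866 - (3)·-0.3661) / (-9) = 0.3639
Change: (-0.0377, 0.0191, 0.0148) → max |·| = 0.0377

0.0377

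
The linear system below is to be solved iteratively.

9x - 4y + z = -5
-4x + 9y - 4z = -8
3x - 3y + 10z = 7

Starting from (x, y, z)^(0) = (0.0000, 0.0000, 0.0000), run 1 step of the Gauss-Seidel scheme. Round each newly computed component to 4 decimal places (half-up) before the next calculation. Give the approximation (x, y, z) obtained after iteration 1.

Iteration 1:
  x = (-5 - (-4)·0.0000 - (1)·0.0000) / (9) = -0.5556
  y = (-8 - (-4)·-0.5556 - (-4)·0.0000) / (9) = -1.1358
  z = (7 - (3)·-0.5556 - (-3)·-1.1358) / (10) = 0.5259

(-0.5556, -1.1358, 0.5259)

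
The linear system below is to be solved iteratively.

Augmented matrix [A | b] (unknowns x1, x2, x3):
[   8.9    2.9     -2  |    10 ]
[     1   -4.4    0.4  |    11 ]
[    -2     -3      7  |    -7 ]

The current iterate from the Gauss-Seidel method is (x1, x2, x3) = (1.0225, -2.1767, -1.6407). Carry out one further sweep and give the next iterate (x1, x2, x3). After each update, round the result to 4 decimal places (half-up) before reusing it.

(1.4642, -2.3164, -1.5744)

One sweep:
  x1 = (10 - (2.9)·-2.1767 - (-2)·-1.6407) / (8.9) = 1.4642
  x2 = (11 - (1)·1.4642 - (0.4)·-1.6407) / (-4.4) = -2.3164
  x3 = (-7 - (-2)·1.4642 - (-3)·-2.3164) / (7) = -1.5744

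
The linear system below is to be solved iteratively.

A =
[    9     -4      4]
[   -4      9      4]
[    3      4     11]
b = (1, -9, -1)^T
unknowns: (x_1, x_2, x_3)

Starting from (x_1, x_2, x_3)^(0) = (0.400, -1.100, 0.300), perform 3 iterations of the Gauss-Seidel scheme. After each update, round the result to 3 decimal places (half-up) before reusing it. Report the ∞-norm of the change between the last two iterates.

Iteration 1:
  x_1 = (1 - (-4)·-1.100 - (4)·0.300) / (9) = -0.511
  x_2 = (-9 - (-4)·-0.511 - (4)·0.300) / (9) = -1.360
  x_3 = (-1 - (3)·-0.511 - (4)·-1.360) / (11) = 0.543
Iteration 2:
  x_1 = (1 - (-4)·-1.360 - (4)·0.543) / (9) = -0.735
  x_2 = (-9 - (-4)·-0.735 - (4)·0.543) / (9) = -1.568
  x_3 = (-1 - (3)·-0.735 - (4)·-1.568) / (11) = 0.680
Iteration 3:
  x_1 = (1 - (-4)·-1.568 - (4)·0.680) / (9) = -0.888
  x_2 = (-9 - (-4)·-0.888 - (4)·0.680) / (9) = -1.697
  x_3 = (-1 - (3)·-0.888 - (4)·-1.697) / (11) = 0.768
Change: (-0.153, -0.129, 0.088) → max |·| = 0.153

0.153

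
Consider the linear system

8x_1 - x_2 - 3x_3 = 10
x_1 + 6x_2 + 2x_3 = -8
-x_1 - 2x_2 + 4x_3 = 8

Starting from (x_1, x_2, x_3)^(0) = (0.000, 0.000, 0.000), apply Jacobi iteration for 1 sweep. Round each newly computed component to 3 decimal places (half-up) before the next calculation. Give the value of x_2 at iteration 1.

-1.333

Iteration 1:
  x_1 = (10 - (-1)·0.000 - (-3)·0.000) / (8) = 1.250
  x_2 = (-8 - (1)·0.000 - (2)·0.000) / (6) = -1.333
  x_3 = (8 - (-1)·0.000 - (-2)·0.000) / (4) = 2.000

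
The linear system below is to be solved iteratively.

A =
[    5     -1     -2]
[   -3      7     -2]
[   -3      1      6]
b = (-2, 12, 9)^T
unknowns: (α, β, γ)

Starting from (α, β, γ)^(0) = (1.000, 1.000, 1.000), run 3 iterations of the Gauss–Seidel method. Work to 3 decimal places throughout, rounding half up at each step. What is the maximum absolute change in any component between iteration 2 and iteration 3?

0.092

Iteration 1:
  α = (-2 - (-1)·1.000 - (-2)·1.000) / (5) = 0.200
  β = (12 - (-3)·0.200 - (-2)·1.000) / (7) = 2.086
  γ = (9 - (-3)·0.200 - (1)·2.086) / (6) = 1.252
Iteration 2:
  α = (-2 - (-1)·2.086 - (-2)·1.252) / (5) = 0.518
  β = (12 - (-3)·0.518 - (-2)·1.252) / (7) = 2.294
  γ = (9 - (-3)·0.518 - (1)·2.294) / (6) = 1.377
Iteration 3:
  α = (-2 - (-1)·2.294 - (-2)·1.377) / (5) = 0.610
  β = (12 - (-3)·0.610 - (-2)·1.377) / (7) = 2.369
  γ = (9 - (-3)·0.610 - (1)·2.369) / (6) = 1.410
Change: (0.092, 0.075, 0.033) → max |·| = 0.092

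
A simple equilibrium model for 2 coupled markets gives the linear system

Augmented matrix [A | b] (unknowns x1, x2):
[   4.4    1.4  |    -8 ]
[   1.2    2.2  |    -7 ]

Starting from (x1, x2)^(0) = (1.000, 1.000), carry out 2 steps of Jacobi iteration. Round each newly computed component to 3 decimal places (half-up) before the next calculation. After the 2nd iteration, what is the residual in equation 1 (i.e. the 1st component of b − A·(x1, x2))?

Iteration 1:
  x1 = (-8 - (1.4)·1.000) / (4.4) = -2.136
  x2 = (-7 - (1.2)·1.000) / (2.2) = -3.727
Iteration 2:
  x1 = (-8 - (1.4)·-3.727) / (4.4) = -0.632
  x2 = (-7 - (1.2)·-2.136) / (2.2) = -2.017
Residual b − A·x = (-2.395, -1.804)

-2.395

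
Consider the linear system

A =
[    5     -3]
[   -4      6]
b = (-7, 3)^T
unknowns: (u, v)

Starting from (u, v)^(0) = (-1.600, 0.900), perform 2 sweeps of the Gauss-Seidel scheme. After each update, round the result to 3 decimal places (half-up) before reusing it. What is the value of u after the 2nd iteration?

Iteration 1:
  u = (-7 - (-3)·0.900) / (5) = -0.860
  v = (3 - (-4)·-0.860) / (6) = -0.073
Iteration 2:
  u = (-7 - (-3)·-0.073) / (5) = -1.444
  v = (3 - (-4)·-1.444) / (6) = -0.463

-1.444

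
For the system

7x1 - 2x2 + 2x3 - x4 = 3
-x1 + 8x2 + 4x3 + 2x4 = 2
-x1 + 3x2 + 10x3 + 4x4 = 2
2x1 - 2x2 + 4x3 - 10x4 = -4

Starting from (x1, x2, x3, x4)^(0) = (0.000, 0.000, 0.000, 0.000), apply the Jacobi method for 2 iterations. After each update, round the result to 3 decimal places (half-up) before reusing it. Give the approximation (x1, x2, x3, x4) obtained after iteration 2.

(0.500, 0.104, 0.008, 0.516)

Iteration 1:
  x1 = (3 - (-2)·0.000 - (2)·0.000 - (-1)·0.000) / (7) = 0.429
  x2 = (2 - (-1)·0.000 - (4)·0.000 - (2)·0.000) / (8) = 0.250
  x3 = (2 - (-1)·0.000 - (3)·0.000 - (4)·0.000) / (10) = 0.200
  x4 = (-4 - (2)·0.000 - (-2)·0.000 - (4)·0.000) / (-10) = 0.400
Iteration 2:
  x1 = (3 - (-2)·0.250 - (2)·0.200 - (-1)·0.400) / (7) = 0.500
  x2 = (2 - (-1)·0.429 - (4)·0.200 - (2)·0.400) / (8) = 0.104
  x3 = (2 - (-1)·0.429 - (3)·0.250 - (4)·0.400) / (10) = 0.008
  x4 = (-4 - (2)·0.429 - (-2)·0.250 - (4)·0.200) / (-10) = 0.516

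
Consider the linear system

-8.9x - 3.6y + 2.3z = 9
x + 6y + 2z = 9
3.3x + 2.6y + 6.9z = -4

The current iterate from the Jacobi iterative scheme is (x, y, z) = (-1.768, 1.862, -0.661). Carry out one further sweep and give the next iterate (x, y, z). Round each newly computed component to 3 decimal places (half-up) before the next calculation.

One sweep:
  x = (9 - (-3.6)·1.862 - (2.3)·-0.661) / (-8.9) = -1.935
  y = (9 - (1)·-1.768 - (2)·-0.661) / (6) = 2.015
  z = (-4 - (3.3)·-1.768 - (2.6)·1.862) / (6.9) = -0.436

(-1.935, 2.015, -0.436)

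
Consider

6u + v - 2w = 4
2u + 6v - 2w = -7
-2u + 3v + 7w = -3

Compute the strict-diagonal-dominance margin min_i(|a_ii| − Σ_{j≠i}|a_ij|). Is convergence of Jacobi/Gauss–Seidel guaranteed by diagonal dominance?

row 1: |6| − (1+2) = 3
row 2: |6| − (2+2) = 2
row 3: |7| − (2+3) = 2
minimum over rows = 2 → strictly diagonally dominant (convergence guaranteed)

2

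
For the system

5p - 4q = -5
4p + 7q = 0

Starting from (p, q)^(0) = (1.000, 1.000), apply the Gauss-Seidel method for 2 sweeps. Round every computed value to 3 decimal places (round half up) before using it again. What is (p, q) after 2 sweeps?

(-0.909, 0.519)

Iteration 1:
  p = (-5 - (-4)·1.000) / (5) = -0.200
  q = (0 - (4)·-0.200) / (7) = 0.114
Iteration 2:
  p = (-5 - (-4)·0.114) / (5) = -0.909
  q = (0 - (4)·-0.909) / (7) = 0.519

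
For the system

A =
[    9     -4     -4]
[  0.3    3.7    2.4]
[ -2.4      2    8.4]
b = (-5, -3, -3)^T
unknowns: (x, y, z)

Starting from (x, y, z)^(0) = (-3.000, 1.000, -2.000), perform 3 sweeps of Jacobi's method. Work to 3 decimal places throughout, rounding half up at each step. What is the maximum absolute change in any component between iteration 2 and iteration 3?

Iteration 1:
  x = (-5 - (-4)·1.000 - (-4)·-2.000) / (9) = -1.000
  y = (-3 - (0.3)·-3.000 - (2.4)·-2.000) / (3.7) = 0.730
  z = (-3 - (-2.4)·-3.000 - (2)·1.000) / (8.4) = -1.452
Iteration 2:
  x = (-5 - (-4)·0.730 - (-4)·-1.452) / (9) = -0.876
  y = (-3 - (0.3)·-1.000 - (2.4)·-1.452) / (3.7) = 0.212
  z = (-3 - (-2.4)·-1.000 - (2)·0.730) / (8.4) = -0.817
Iteration 3:
  x = (-5 - (-4)·0.212 - (-4)·-0.817) / (9) = -0.824
  y = (-3 - (0.3)·-0.876 - (2.4)·-0.817) / (3.7) = -0.210
  z = (-3 - (-2.4)·-0.876 - (2)·0.212) / (8.4) = -0.658
Change: (0.052, -0.422, 0.159) → max |·| = 0.422

0.422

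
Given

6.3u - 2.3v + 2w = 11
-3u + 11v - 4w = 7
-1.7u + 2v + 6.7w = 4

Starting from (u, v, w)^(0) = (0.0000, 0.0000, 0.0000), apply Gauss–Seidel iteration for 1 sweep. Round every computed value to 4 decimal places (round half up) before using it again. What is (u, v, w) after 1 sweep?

Iteration 1:
  u = (11 - (-2.3)·0.0000 - (2)·0.0000) / (6.3) = 1.7460
  v = (7 - (-3)·1.7460 - (-4)·0.0000) / (11) = 1.1125
  w = (4 - (-1.7)·1.7460 - (2)·1.1125) / (6.7) = 0.7079

(1.7460, 1.1125, 0.7079)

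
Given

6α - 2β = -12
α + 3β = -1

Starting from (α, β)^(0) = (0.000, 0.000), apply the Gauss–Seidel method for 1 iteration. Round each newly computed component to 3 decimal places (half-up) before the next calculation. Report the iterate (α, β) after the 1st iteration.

(-2.000, 0.333)

Iteration 1:
  α = (-12 - (-2)·0.000) / (6) = -2.000
  β = (-1 - (1)·-2.000) / (3) = 0.333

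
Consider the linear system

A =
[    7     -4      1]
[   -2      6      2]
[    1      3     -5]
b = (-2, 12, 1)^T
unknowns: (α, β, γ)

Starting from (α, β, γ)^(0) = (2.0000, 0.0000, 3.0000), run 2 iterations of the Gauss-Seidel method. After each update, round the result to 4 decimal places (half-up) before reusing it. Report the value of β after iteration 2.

2.0063

Iteration 1:
  α = (-2 - (-4)·0.0000 - (1)·3.0000) / (7) = -0.7143
  β = (12 - (-2)·-0.7143 - (2)·3.0000) / (6) = 0.7619
  γ = (1 - (1)·-0.7143 - (3)·0.7619) / (-5) = 0.1143
Iteration 2:
  α = (-2 - (-4)·0.7619 - (1)·0.1143) / (7) = 0.1333
  β = (12 - (-2)·0.1333 - (2)·0.1143) / (6) = 2.0063
  γ = (1 - (1)·0.1333 - (3)·2.0063) / (-5) = 1.0304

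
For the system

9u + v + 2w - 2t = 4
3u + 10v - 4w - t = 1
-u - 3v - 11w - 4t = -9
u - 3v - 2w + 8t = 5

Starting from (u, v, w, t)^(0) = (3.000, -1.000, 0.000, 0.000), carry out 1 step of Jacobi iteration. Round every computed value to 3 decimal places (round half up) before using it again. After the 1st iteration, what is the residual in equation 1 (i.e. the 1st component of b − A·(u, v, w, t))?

Iteration 1:
  u = (4 - (1)·-1.000 - (2)·0.000 - (-2)·0.000) / (9) = 0.556
  v = (1 - (3)·3.000 - (-4)·0.000 - (-1)·0.000) / (10) = -0.800
  w = (-9 - (-1)·3.000 - (-3)·-1.000 - (-4)·0.000) / (-11) = 0.818
  t = (5 - (1)·3.000 - (-3)·-1.000 - (-2)·0.000) / (8) = -0.125
Residual b − A·x = (-2.090, 10.479, -2.346, 4.680)

-2.090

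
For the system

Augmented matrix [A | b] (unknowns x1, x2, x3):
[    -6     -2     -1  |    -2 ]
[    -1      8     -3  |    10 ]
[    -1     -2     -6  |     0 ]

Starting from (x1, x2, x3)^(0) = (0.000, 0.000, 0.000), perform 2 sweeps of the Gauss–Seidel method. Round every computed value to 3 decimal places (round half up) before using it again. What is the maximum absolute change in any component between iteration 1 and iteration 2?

0.349

Iteration 1:
  x1 = (-2 - (-2)·0.000 - (-1)·0.000) / (-6) = 0.333
  x2 = (10 - (-1)·0.333 - (-3)·0.000) / (8) = 1.292
  x3 = (0 - (-1)·0.333 - (-2)·1.292) / (-6) = -0.486
Iteration 2:
  x1 = (-2 - (-2)·1.292 - (-1)·-0.486) / (-6) = -0.016
  x2 = (10 - (-1)·-0.016 - (-3)·-0.486) / (8) = 1.066
  x3 = (0 - (-1)·-0.016 - (-2)·1.066) / (-6) = -0.353
Change: (-0.349, -0.226, 0.133) → max |·| = 0.349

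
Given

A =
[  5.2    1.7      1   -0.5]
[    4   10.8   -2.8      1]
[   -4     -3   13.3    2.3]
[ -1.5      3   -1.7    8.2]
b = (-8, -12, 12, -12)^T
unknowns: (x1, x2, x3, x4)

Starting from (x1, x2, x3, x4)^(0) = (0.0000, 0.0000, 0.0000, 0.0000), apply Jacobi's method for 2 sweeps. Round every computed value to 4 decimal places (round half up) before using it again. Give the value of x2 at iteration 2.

-0.1719

Iteration 1:
  x1 = (-8 - (1.7)·0.0000 - (1)·0.0000 - (-0.5)·0.0000) / (5.2) = -1.5385
  x2 = (-12 - (4)·0.0000 - (-2.8)·0.0000 - (1)·0.0000) / (10.8) = -1.1111
  x3 = (12 - (-4)·0.0000 - (-3)·0.0000 - (2.3)·0.0000) / (13.3) = 0.9023
  x4 = (-12 - (-1.5)·0.0000 - (3)·0.0000 - (-1.7)·0.0000) / (8.2) = -1.4634
Iteration 2:
  x1 = (-8 - (1.7)·-1.1111 - (1)·0.9023 - (-0.5)·-1.4634) / (5.2) = -1.4894
  x2 = (-12 - (4)·-1.5385 - (-2.8)·0.9023 - (1)·-1.4634) / (10.8) = -0.1719
  x3 = (12 - (-4)·-1.5385 - (-3)·-1.1111 - (2.3)·-1.4634) / (13.3) = 0.4420
  x4 = (-12 - (-1.5)·-1.5385 - (3)·-1.1111 - (-1.7)·0.9023) / (8.2) = -1.1513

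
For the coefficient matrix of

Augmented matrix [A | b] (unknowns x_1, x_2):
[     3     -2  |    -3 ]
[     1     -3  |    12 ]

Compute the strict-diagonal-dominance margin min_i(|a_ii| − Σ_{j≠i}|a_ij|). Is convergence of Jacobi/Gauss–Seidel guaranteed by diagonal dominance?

row 1: |3| − (2) = 1
row 2: |-3| − (1) = 2
minimum over rows = 1 → strictly diagonally dominant (convergence guaranteed)

1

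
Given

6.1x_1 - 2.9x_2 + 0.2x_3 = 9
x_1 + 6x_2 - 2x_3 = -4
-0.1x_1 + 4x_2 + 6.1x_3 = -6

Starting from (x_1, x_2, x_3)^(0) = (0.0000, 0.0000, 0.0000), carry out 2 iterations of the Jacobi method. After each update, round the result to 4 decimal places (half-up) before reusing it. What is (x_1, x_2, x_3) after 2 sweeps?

Iteration 1:
  x_1 = (9 - (-2.9)·0.0000 - (0.2)·0.0000) / (6.1) = 1.4754
  x_2 = (-4 - (1)·0.0000 - (-2)·0.0000) / (6) = -0.6667
  x_3 = (-6 - (-0.1)·0.0000 - (4)·0.0000) / (6.1) = -0.9836
Iteration 2:
  x_1 = (9 - (-2.9)·-0.6667 - (0.2)·-0.9836) / (6.1) = 1.1907
  x_2 = (-4 - (1)·1.4754 - (-2)·-0.9836) / (6) = -1.2404
  x_3 = (-6 - (-0.1)·1.4754 - (4)·-0.6667) / (6.1) = -0.5222

(1.1907, -1.2404, -0.5222)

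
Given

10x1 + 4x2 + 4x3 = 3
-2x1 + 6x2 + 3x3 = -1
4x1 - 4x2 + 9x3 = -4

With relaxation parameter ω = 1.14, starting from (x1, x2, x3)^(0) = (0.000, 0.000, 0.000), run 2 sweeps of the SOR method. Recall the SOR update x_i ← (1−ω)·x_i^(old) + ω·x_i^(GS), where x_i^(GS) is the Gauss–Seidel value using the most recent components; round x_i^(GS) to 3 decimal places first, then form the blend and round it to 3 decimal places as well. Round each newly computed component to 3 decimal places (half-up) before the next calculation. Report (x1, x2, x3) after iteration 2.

(0.645, 0.468, -0.497)

Iteration 1:
  x1: GS value = (3 - (4)·0.000 - (4)·0.000) / (10) = 0.300;  x1 ← (1−ω)·0.000 + ω·0.300 = 0.342
  x2: GS value = (-1 - (-2)·0.342 - (3)·0.000) / (6) = -0.053;  x2 ← (1−ω)·0.000 + ω·-0.053 = -0.060
  x3: GS value = (-4 - (4)·0.342 - (-4)·-0.060) / (9) = -0.623;  x3 ← (1−ω)·0.000 + ω·-0.623 = -0.710
Iteration 2:
  x1: GS value = (3 - (4)·-0.060 - (4)·-0.710) / (10) = 0.608;  x1 ← (1−ω)·0.342 + ω·0.608 = 0.645
  x2: GS value = (-1 - (-2)·0.645 - (3)·-0.710) / (6) = 0.403;  x2 ← (1−ω)·-0.060 + ω·0.403 = 0.468
  x3: GS value = (-4 - (4)·0.645 - (-4)·0.468) / (9) = -0.523;  x3 ← (1−ω)·-0.710 + ω·-0.523 = -0.497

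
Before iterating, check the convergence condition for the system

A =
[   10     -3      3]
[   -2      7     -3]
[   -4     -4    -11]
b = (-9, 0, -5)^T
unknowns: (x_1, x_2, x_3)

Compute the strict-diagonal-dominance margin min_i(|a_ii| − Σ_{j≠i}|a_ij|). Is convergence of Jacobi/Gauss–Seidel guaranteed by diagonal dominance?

row 1: |10| − (3+3) = 4
row 2: |7| − (2+3) = 2
row 3: |-11| − (4+4) = 3
minimum over rows = 2 → strictly diagonally dominant (convergence guaranteed)

2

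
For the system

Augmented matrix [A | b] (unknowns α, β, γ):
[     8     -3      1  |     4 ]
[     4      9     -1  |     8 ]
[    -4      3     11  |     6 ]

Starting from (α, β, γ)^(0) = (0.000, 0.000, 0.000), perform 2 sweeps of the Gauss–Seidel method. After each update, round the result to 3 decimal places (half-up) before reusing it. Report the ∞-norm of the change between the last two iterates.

Iteration 1:
  α = (4 - (-3)·0.000 - (1)·0.000) / (8) = 0.500
  β = (8 - (4)·0.500 - (-1)·0.000) / (9) = 0.667
  γ = (6 - (-4)·0.500 - (3)·0.667) / (11) = 0.545
Iteration 2:
  α = (4 - (-3)·0.667 - (1)·0.545) / (8) = 0.682
  β = (8 - (4)·0.682 - (-1)·0.545) / (9) = 0.646
  γ = (6 - (-4)·0.682 - (3)·0.646) / (11) = 0.617
Change: (0.182, -0.021, 0.072) → max |·| = 0.182

0.182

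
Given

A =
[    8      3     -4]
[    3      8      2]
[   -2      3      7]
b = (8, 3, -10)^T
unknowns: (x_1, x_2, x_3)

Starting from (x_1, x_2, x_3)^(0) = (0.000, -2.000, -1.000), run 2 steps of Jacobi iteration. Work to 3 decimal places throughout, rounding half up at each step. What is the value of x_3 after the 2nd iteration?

Iteration 1:
  x_1 = (8 - (3)·-2.000 - (-4)·-1.000) / (8) = 1.250
  x_2 = (3 - (3)·0.000 - (2)·-1.000) / (8) = 0.625
  x_3 = (-10 - (-2)·0.000 - (3)·-2.000) / (7) = -0.571
Iteration 2:
  x_1 = (8 - (3)·0.625 - (-4)·-0.571) / (8) = 0.480
  x_2 = (3 - (3)·1.250 - (2)·-0.571) / (8) = 0.049
  x_3 = (-10 - (-2)·1.250 - (3)·0.625) / (7) = -1.339

-1.339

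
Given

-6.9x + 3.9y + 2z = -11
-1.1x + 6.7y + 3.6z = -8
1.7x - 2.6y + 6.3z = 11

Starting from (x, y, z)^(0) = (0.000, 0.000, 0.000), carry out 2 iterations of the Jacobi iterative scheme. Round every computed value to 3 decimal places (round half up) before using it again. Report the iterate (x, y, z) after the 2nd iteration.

(1.425, -1.870, 0.823)

Iteration 1:
  x = (-11 - (3.9)·0.000 - (2)·0.000) / (-6.9) = 1.594
  y = (-8 - (-1.1)·0.000 - (3.6)·0.000) / (6.7) = -1.194
  z = (11 - (1.7)·0.000 - (-2.6)·0.000) / (6.3) = 1.746
Iteration 2:
  x = (-11 - (3.9)·-1.194 - (2)·1.746) / (-6.9) = 1.425
  y = (-8 - (-1.1)·1.594 - (3.6)·1.746) / (6.7) = -1.870
  z = (11 - (1.7)·1.594 - (-2.6)·-1.194) / (6.3) = 0.823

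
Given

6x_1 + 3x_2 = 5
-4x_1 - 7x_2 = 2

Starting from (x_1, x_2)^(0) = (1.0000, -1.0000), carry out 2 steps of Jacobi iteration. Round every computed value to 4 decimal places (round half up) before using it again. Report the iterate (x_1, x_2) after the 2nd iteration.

Iteration 1:
  x_1 = (5 - (3)·-1.0000) / (6) = 1.3333
  x_2 = (2 - (-4)·1.0000) / (-7) = -0.8571
Iteration 2:
  x_1 = (5 - (3)·-0.8571) / (6) = 1.2619
  x_2 = (2 - (-4)·1.3333) / (-7) = -1.0476

(1.2619, -1.0476)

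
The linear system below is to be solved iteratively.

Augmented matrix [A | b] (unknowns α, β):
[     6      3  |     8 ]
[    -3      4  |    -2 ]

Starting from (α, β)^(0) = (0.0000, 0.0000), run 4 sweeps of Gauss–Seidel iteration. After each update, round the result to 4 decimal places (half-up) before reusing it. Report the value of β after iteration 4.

0.3564

Iteration 1:
  α = (8 - (3)·0.0000) / (6) = 1.3333
  β = (-2 - (-3)·1.3333) / (4) = 0.5000
Iteration 2:
  α = (8 - (3)·0.5000) / (6) = 1.0833
  β = (-2 - (-3)·1.0833) / (4) = 0.3125
Iteration 3:
  α = (8 - (3)·0.3125) / (6) = 1.1771
  β = (-2 - (-3)·1.1771) / (4) = 0.3828
Iteration 4:
  α = (8 - (3)·0.3828) / (6) = 1.1419
  β = (-2 - (-3)·1.1419) / (4) = 0.3564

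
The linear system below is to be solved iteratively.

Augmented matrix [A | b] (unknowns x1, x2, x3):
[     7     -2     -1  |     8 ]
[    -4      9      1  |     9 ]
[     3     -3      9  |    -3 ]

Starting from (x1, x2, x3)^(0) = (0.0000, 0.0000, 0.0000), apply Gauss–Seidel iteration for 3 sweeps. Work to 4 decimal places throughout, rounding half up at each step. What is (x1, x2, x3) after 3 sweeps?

Iteration 1:
  x1 = (8 - (-2)·0.0000 - (-1)·0.0000) / (7) = 1.1429
  x2 = (9 - (-4)·1.1429 - (1)·0.0000) / (9) = 1.5080
  x3 = (-3 - (3)·1.1429 - (-3)·1.5080) / (9) = -0.2116
Iteration 2:
  x1 = (8 - (-2)·1.5080 - (-1)·-0.2116) / (7) = 1.5435
  x2 = (9 - (-4)·1.5435 - (1)·-0.2116) / (9) = 1.7095
  x3 = (-3 - (3)·1.5435 - (-3)·1.7095) / (9) = -0.2780
Iteration 3:
  x1 = (8 - (-2)·1.7095 - (-1)·-0.2780) / (7) = 1.5916
  x2 = (9 - (-4)·1.5916 - (1)·-0.2780) / (9) = 1.7383
  x3 = (-3 - (3)·1.5916 - (-3)·1.7383) / (9) = -0.2844

(1.5916, 1.7383, -0.2844)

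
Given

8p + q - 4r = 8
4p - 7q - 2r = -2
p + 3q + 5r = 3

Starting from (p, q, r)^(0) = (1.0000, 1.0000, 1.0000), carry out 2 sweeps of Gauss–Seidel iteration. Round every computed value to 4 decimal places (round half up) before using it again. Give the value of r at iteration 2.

Iteration 1:
  p = (8 - (1)·1.0000 - (-4)·1.0000) / (8) = 1.3750
  q = (-2 - (4)·1.3750 - (-2)·1.0000) / (-7) = 0.7857
  r = (3 - (1)·1.3750 - (3)·0.7857) / (5) = -0.1464
Iteration 2:
  p = (8 - (1)·0.7857 - (-4)·-0.1464) / (8) = 0.8286
  q = (-2 - (4)·0.8286 - (-2)·-0.1464) / (-7) = 0.8010
  r = (3 - (1)·0.8286 - (3)·0.8010) / (5) = -0.0463

-0.0463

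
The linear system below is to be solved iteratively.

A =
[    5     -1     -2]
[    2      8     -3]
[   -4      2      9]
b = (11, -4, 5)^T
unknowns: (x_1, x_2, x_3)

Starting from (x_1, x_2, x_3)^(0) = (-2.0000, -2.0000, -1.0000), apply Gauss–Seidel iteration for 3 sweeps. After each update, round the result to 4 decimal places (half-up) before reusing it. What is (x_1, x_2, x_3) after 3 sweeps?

(2.8073, -0.5218, 1.9192)

Iteration 1:
  x_1 = (11 - (-1)·-2.0000 - (-2)·-1.0000) / (5) = 1.4000
  x_2 = (-4 - (2)·1.4000 - (-3)·-1.0000) / (8) = -1.2250
  x_3 = (5 - (-4)·1.4000 - (2)·-1.2250) / (9) = 1.4500
Iteration 2:
  x_1 = (11 - (-1)·-1.2250 - (-2)·1.4500) / (5) = 2.5350
  x_2 = (-4 - (2)·2.5350 - (-3)·1.4500) / (8) = -0.5900
  x_3 = (5 - (-4)·2.5350 - (2)·-0.5900) / (9) = 1.8133
Iteration 3:
  x_1 = (11 - (-1)·-0.5900 - (-2)·1.8133) / (5) = 2.8073
  x_2 = (-4 - (2)·2.8073 - (-3)·1.8133) / (8) = -0.5218
  x_3 = (5 - (-4)·2.8073 - (2)·-0.5218) / (9) = 1.9192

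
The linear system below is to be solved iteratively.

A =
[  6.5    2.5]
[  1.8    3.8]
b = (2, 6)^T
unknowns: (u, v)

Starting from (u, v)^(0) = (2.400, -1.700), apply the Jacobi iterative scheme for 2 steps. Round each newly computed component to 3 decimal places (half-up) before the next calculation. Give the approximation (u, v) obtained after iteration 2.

(0.138, 1.123)

Iteration 1:
  u = (2 - (2.5)·-1.700) / (6.5) = 0.962
  v = (6 - (1.8)·2.400) / (3.8) = 0.442
Iteration 2:
  u = (2 - (2.5)·0.442) / (6.5) = 0.138
  v = (6 - (1.8)·0.962) / (3.8) = 1.123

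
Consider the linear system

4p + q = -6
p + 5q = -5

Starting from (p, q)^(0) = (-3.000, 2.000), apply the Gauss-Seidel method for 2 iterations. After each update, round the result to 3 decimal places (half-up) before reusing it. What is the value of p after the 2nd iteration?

Iteration 1:
  p = (-6 - (1)·2.000) / (4) = -2.000
  q = (-5 - (1)·-2.000) / (5) = -0.600
Iteration 2:
  p = (-6 - (1)·-0.600) / (4) = -1.350
  q = (-5 - (1)·-1.350) / (5) = -0.730

-1.350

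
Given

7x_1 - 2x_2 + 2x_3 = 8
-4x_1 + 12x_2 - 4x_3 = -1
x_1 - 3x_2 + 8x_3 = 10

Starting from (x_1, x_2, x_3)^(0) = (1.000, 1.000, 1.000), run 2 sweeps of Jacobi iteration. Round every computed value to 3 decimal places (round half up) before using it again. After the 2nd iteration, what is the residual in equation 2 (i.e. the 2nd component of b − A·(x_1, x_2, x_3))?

Iteration 1:
  x_1 = (8 - (-2)·1.000 - (2)·1.000) / (7) = 1.143
  x_2 = (-1 - (-4)·1.000 - (-4)·1.000) / (12) = 0.583
  x_3 = (10 - (1)·1.000 - (-3)·1.000) / (8) = 1.500
Iteration 2:
  x_1 = (8 - (-2)·0.583 - (2)·1.500) / (7) = 0.881
  x_2 = (-1 - (-4)·1.143 - (-4)·1.500) / (12) = 0.798
  x_3 = (10 - (1)·1.143 - (-3)·0.583) / (8) = 1.326
Residual b − A·x = (0.777, -1.748, 0.905)

-1.748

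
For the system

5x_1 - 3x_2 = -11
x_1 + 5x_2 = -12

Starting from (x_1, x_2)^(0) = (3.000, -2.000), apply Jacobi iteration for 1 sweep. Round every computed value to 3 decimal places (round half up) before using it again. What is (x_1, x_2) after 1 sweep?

(-3.400, -3.000)

Iteration 1:
  x_1 = (-11 - (-3)·-2.000) / (5) = -3.400
  x_2 = (-12 - (1)·3.000) / (5) = -3.000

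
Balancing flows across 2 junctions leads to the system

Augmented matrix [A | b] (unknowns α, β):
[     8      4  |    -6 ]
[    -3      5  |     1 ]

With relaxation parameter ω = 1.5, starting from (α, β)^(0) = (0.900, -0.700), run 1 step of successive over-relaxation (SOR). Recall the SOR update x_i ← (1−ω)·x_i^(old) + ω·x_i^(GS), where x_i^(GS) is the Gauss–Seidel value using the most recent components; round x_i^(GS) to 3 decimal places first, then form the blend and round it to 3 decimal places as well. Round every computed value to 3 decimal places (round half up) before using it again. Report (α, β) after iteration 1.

Iteration 1:
  α: GS value = (-6 - (4)·-0.700) / (8) = -0.400;  α ← (1−ω)·0.900 + ω·-0.400 = -1.050
  β: GS value = (1 - (-3)·-1.050) / (5) = -0.430;  β ← (1−ω)·-0.700 + ω·-0.430 = -0.295

(-1.050, -0.295)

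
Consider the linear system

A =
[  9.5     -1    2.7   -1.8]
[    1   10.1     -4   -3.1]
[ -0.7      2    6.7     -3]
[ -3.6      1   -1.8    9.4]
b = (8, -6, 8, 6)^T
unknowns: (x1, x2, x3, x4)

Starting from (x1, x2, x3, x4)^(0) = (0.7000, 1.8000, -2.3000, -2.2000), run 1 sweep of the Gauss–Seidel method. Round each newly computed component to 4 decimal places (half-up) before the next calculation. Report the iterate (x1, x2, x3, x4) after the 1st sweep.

(1.2684, -2.3058, 1.0298, 1.5666)

Iteration 1:
  x1 = (8 - (-1)·1.8000 - (2.7)·-2.3000 - (-1.8)·-2.2000) / (9.5) = 1.2684
  x2 = (-6 - (1)·1.2684 - (-4)·-2.3000 - (-3.1)·-2.2000) / (10.1) = -2.3058
  x3 = (8 - (-0.7)·1.2684 - (2)·-2.3058 - (-3)·-2.2000) / (6.7) = 1.0298
  x4 = (6 - (-3.6)·1.2684 - (1)·-2.3058 - (-1.8)·1.0298) / (9.4) = 1.5666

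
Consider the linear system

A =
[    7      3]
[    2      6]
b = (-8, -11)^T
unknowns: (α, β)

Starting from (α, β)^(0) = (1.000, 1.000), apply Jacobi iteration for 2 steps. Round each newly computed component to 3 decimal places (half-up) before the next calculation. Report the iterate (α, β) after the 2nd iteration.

(-0.214, -1.310)

Iteration 1:
  α = (-8 - (3)·1.000) / (7) = -1.571
  β = (-11 - (2)·1.000) / (6) = -2.167
Iteration 2:
  α = (-8 - (3)·-2.167) / (7) = -0.214
  β = (-11 - (2)·-1.571) / (6) = -1.310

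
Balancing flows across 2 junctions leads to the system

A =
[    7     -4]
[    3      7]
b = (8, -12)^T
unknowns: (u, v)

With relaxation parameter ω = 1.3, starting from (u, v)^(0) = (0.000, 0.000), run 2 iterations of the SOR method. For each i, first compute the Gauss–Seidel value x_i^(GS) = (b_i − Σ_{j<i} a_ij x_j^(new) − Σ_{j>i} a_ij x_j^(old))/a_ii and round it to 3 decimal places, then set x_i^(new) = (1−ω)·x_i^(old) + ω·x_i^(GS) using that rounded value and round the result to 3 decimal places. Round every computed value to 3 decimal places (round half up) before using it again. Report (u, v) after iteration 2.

(-1.230, -0.626)

Iteration 1:
  u: GS value = (8 - (-4)·0.000) / (7) = 1.143;  u ← (1−ω)·0.000 + ω·1.143 = 1.486
  v: GS value = (-12 - (3)·1.486) / (7) = -2.351;  v ← (1−ω)·0.000 + ω·-2.351 = -3.056
Iteration 2:
  u: GS value = (8 - (-4)·-3.056) / (7) = -0.603;  u ← (1−ω)·1.486 + ω·-0.603 = -1.230
  v: GS value = (-12 - (3)·-1.230) / (7) = -1.187;  v ← (1−ω)·-3.056 + ω·-1.187 = -0.626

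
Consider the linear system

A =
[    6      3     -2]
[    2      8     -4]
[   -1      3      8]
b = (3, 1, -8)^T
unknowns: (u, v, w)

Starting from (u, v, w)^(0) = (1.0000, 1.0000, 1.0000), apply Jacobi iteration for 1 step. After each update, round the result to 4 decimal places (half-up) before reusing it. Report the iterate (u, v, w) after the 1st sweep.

Iteration 1:
  u = (3 - (3)·1.0000 - (-2)·1.0000) / (6) = 0.3333
  v = (1 - (2)·1.0000 - (-4)·1.0000) / (8) = 0.3750
  w = (-8 - (-1)·1.0000 - (3)·1.0000) / (8) = -1.2500

(0.3333, 0.3750, -1.2500)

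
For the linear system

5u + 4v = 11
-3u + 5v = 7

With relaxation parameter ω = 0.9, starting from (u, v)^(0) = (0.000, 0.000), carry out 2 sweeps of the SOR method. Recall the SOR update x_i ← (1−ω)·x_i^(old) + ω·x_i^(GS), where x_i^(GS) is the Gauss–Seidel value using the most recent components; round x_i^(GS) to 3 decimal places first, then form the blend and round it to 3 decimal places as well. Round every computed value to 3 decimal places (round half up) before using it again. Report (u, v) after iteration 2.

Iteration 1:
  u: GS value = (11 - (4)·0.000) / (5) = 2.200;  u ← (1−ω)·0.000 + ω·2.200 = 1.980
  v: GS value = (7 - (-3)·1.980) / (5) = 2.588;  v ← (1−ω)·0.000 + ω·2.588 = 2.329
Iteration 2:
  u: GS value = (11 - (4)·2.329) / (5) = 0.337;  u ← (1−ω)·1.980 + ω·0.337 = 0.501
  v: GS value = (7 - (-3)·0.501) / (5) = 1.701;  v ← (1−ω)·2.329 + ω·1.701 = 1.764

(0.501, 1.764)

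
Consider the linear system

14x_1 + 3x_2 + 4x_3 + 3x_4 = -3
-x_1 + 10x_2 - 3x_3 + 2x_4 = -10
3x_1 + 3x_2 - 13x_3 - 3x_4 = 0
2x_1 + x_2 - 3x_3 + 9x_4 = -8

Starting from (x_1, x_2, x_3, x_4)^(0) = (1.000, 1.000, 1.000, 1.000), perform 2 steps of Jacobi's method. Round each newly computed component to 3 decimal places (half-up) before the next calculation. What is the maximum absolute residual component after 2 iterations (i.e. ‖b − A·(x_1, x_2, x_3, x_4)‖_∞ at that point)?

3.247

Iteration 1:
  x_1 = (-3 - (3)·1.000 - (4)·1.000 - (3)·1.000) / (14) = -0.929
  x_2 = (-10 - (-1)·1.000 - (-3)·1.000 - (2)·1.000) / (10) = -0.800
  x_3 = (0 - (3)·1.000 - (3)·1.000 - (-3)·1.000) / (-13) = 0.231
  x_4 = (-8 - (2)·1.000 - (1)·1.000 - (-3)·1.000) / (9) = -0.889
Iteration 2:
  x_1 = (-3 - (3)·-0.800 - (4)·0.231 - (3)·-0.889) / (14) = 0.082
  x_2 = (-10 - (-1)·-0.929 - (-3)·0.231 - (2)·-0.889) / (10) = -0.846
  x_3 = (0 - (3)·-0.929 - (3)·-0.800 - (-3)·-0.889) / (-13) = -0.194
  x_4 = (-8 - (2)·-0.929 - (1)·-0.800 - (-3)·0.231) / (9) = -0.517
Residual b − A·x = (0.717, -1.006, -1.781, -3.247); ∞-norm = 3.247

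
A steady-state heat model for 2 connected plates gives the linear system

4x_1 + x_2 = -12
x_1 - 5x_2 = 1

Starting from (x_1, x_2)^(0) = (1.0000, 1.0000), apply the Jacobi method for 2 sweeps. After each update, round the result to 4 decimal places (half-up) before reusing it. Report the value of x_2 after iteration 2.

-0.8500

Iteration 1:
  x_1 = (-12 - (1)·1.0000) / (4) = -3.2500
  x_2 = (1 - (1)·1.0000) / (-5) = 0.0000
Iteration 2:
  x_1 = (-12 - (1)·0.0000) / (4) = -3.0000
  x_2 = (1 - (1)·-3.2500) / (-5) = -0.8500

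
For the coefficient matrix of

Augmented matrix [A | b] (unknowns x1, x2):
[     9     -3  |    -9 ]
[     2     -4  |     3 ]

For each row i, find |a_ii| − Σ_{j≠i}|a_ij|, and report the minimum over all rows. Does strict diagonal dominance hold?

2

row 1: |9| − (3) = 6
row 2: |-4| − (2) = 2
minimum over rows = 2 → strictly diagonally dominant (convergence guaranteed)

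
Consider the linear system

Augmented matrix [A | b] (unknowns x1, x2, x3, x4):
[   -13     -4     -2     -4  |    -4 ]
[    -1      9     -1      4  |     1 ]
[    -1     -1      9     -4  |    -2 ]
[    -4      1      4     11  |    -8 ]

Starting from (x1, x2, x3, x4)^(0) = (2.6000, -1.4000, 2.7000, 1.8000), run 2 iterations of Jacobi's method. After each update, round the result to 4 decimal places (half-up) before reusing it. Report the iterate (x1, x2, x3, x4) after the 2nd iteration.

(0.4249, 0.4473, -0.5418, -1.0607)

Iteration 1:
  x1 = (-4 - (-4)·-1.4000 - (-2)·2.7000 - (-4)·1.8000) / (-13) = -0.2308
  x2 = (1 - (-1)·2.6000 - (-1)·2.7000 - (4)·1.8000) / (9) = -0.1000
  x3 = (-2 - (-1)·2.6000 - (-1)·-1.4000 - (-4)·1.8000) / (9) = 0.7111
  x4 = (-8 - (-4)·2.6000 - (1)·-1.4000 - (4)·2.7000) / (11) = -0.6364
Iteration 2:
  x1 = (-4 - (-4)·-0.1000 - (-2)·0.7111 - (-4)·-0.6364) / (-13) = 0.4249
  x2 = (1 - (-1)·-0.2308 - (-1)·0.7111 - (4)·-0.6364) / (9) = 0.4473
  x3 = (-2 - (-1)·-0.2308 - (-1)·-0.1000 - (-4)·-0.6364) / (9) = -0.5418
  x4 = (-8 - (-4)·-0.2308 - (1)·-0.1000 - (4)·0.7111) / (11) = -1.0607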